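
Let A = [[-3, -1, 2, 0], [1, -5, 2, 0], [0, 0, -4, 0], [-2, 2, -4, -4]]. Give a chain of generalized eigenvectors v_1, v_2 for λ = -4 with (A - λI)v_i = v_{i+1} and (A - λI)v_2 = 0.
v_1 = [[0, 1, 0, 0]]^T, v_2 = [[-1, -1, 0, 2]]^T

We seek v_1 ∈ ker((A + 4I)^2) \ ker(A + 4I), then set v_{i+1} = (A + 4I) v_i.

One such chain is v_1 = [[0, 1, 0, 0]]^T, v_2 = [[-1, -1, 0, 2]]^T. Check: (A + 4I) v_2 = [[0, 0, 0, 0]]^T = 0.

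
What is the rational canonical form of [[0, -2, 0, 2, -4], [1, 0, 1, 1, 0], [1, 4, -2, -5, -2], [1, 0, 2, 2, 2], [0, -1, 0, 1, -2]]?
The invariant factors of A (the non-unit diagonal entries of the Smith normal form of xI - A over ℚ[x]) are x^4(x + 2), each dividing the next. The characteristic polynomial is their product, x^4(x + 2).

The rational canonical form is the block-diagonal matrix of companion matrices C(f_i):
R = [[0, 0, 0, 0, 0], [1, 0, 0, 0, 0], [0, 1, 0, 0, 0], [0, 0, 1, 0, 0], [0, 0, 0, 1, -2]].

R = [[0, 0, 0, 0, 0], [1, 0, 0, 0, 0], [0, 1, 0, 0, 0], [0, 0, 1, 0, 0], [0, 0, 0, 1, -2]]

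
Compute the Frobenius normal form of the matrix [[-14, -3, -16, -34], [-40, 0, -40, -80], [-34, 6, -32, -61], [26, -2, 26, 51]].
The invariant factors of A (the non-unit diagonal entries of the Smith normal form of xI - A over ℚ[x]) are x - 2, (x - 5)(x - 2)(x + 4), each dividing the next. The characteristic polynomial is their product, (x - 5)(x - 2)^2(x + 4).

The rational canonical form is the block-diagonal matrix of companion matrices C(f_i):
R = [[2, 0, 0, 0], [0, 0, 0, -40], [0, 1, 0, 18], [0, 0, 1, 3]].

R = [[2, 0, 0, 0], [0, 0, 0, -40], [0, 1, 0, 18], [0, 0, 1, 3]]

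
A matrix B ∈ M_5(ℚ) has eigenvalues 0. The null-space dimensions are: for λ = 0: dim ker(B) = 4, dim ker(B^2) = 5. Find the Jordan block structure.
λ = 0: successive nullity increments [4, 1] count blocks of size ≥ k; block sizes are [2, 1, 1, 1].

Jordan blocks: (0, 2), (0, 1), (0, 1), (0, 1)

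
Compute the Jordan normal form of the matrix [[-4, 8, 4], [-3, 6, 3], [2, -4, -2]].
The characteristic polynomial is det(xI - A) = x^3, so the eigenvalues are 0 (algebraic multiplicity 3).

For λ = 0: rank(A) = 1, rank(A^2) = 0. The eigenspace has dimension 3 - 1 = 2, so there are 2 Jordan blocks; the rank sequence gives block sizes [2, 1].

Assembling the blocks gives the Jordan form J above.

J = [[0, 1, 0], [0, 0, 0], [0, 0, 0]]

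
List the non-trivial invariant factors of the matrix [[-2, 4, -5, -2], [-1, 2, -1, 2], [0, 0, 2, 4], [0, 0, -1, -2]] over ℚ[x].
x, x^3

The Jordan structure of A has elementary divisors x^3, x. Arranging the block sizes at each eigenvalue in decreasing order and taking row products gives the invariant factors.

Invariant factors (smallest first, each dividing the next): x, x^3.

Check: the last factor x^3 is the minimal polynomial, and the product x^4 is the characteristic polynomial.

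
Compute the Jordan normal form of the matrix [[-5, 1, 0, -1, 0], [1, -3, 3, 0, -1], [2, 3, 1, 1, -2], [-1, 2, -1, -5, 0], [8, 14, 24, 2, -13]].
The characteristic polynomial is det(xI - A) = (x + 5)^5, so the eigenvalues are -5 (algebraic multiplicity 5).

For λ = -5: rank(A + 5I) = 3, rank((A + 5I)^2) = 1, rank((A + 5I)^3) = 0. The eigenspace has dimension 5 - 3 = 2, so there are 2 Jordan blocks; the rank sequence gives block sizes [3, 2].

Assembling the blocks gives the Jordan form J above.

J = [[-5, 1, 0, 0, 0], [0, -5, 1, 0, 0], [0, 0, -5, 0, 0], [0, 0, 0, -5, 1], [0, 0, 0, 0, -5]]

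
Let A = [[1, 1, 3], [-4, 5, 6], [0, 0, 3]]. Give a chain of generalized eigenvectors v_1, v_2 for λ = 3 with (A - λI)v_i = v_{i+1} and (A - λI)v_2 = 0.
v_1 = [[0, 1, 0]]^T, v_2 = [[1, 2, 0]]^T

We seek v_1 ∈ ker((A - 3I)^2) \ ker(A - 3I), then set v_{i+1} = (A - 3I) v_i.

One such chain is v_1 = [[0, 1, 0]]^T, v_2 = [[1, 2, 0]]^T. Check: (A - 3I) v_2 = [[0, 0, 0]]^T = 0.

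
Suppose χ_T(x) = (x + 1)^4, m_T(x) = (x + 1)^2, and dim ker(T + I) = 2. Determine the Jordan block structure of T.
Jordan blocks: (-1, 2), (-1, 2)

λ = -1: algebraic multiplicity 4 (exponent in χ_T), largest block size 2 (exponent in m_T), 2 blocks (geometric multiplicity). These force block sizes [2, 2].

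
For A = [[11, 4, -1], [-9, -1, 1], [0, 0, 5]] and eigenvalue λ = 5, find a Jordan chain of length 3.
v_1 = [[-4, 6, 1]]^T, v_2 = [[-1, 1, 0]]^T, v_3 = [[-2, 3, 0]]^T

We seek v_1 ∈ ker((A - 5I)^3) \ ker((A - 5I)^2), then set v_{i+1} = (A - 5I) v_i.

One such chain is v_1 = [[-4, 6, 1]]^T, v_2 = [[-1, 1, 0]]^T, v_3 = [[-2, 3, 0]]^T. Check: (A - 5I) v_3 = [[0, 0, 0]]^T = 0.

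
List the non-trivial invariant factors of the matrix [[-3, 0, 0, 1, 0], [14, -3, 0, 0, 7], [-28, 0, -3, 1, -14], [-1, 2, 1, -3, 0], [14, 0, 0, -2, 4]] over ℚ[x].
x + 3, (x - 4)(x + 3)^3

The Jordan structure of A has elementary divisors (x + 3)^3, (x + 3), (x - 4). Arranging the block sizes at each eigenvalue in decreasing order and taking row products gives the invariant factors.

Invariant factors (smallest first, each dividing the next): x + 3, (x - 4)(x + 3)^3.

Check: the last factor (x - 4)(x + 3)^3 is the minimal polynomial, and the product (x - 4)(x + 3)^4 is the characteristic polynomial.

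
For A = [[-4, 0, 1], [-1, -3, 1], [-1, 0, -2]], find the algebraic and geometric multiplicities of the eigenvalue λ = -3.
The characteristic polynomial is (x + 3)^3, so the factor x + 3 appears with exponent 3: the algebraic multiplicity is 3.

rank(A + 3I) = 1, so the eigenspace has dimension 3 - 1 = 2: the geometric multiplicity is 2.

Since 2 < 3, A is not diagonalizable.

algebraic multiplicity 3, geometric multiplicity 2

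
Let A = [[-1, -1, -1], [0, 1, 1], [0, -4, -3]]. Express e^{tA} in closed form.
A has Jordan form J = [[-1, 1, 0], [0, -1, 1], [0, 0, -1]] with A = PJP^{-1}, so e^{tA} = P e^{tJ} P^{-1}.

For a Jordan block J_k(λ), e^{tJ_k(λ)} = e^{λt} · (I + tN + t^2 N^2/2! + ... + t^{k-1} N^{k-1}/(k-1)!) where N is the nilpotent superdiagonal part.

Assembling the blocks and conjugating back gives the entries of e^{tA} as shown above.

e^{tA} = [[e^{-t}, t*(t - 1)*e^{-t}, t*(t - 2)*e^{-t}/2], [0, (2*t + 1)*e^{-t}, t*e^{-t}], [0, -4*t*e^{-t}, (1 - 2*t)*e^{-t}]]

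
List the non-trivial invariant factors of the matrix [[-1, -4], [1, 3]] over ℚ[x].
(x - 1)^2

The Jordan structure of A has elementary divisors (x - 1)^2. Arranging the block sizes at each eigenvalue in decreasing order and taking row products gives the invariant factors.

Invariant factors (smallest first, each dividing the next): (x - 1)^2.

Check: the last factor (x - 1)^2 is the minimal polynomial, and the product (x - 1)^2 is the characteristic polynomial.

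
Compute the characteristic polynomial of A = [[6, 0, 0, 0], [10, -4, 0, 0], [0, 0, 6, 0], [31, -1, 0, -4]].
χ_A(x) = (x - 6)^2(x + 4)^2

xI - A = [[x - 6, 0, 0, 0], [-10, x + 4, 0, 0], [0, 0, x - 6, 0], [-31, 1, 0, x + 4]].

Expanding det(xI - A) along the first row:
det(xI - A) = + (x - 6)·det([[x + 4, 0, 0], [0, x - 6, 0], [1, 0, x + 4]]) - (0)·det([[-10, 0, 0], [0, x - 6, 0], [-31, 0, x + 4]]) + (0)·det([[-10, x + 4, 0], [0, 0, 0], [-31, 1, x + 4]]) - (0)·det([[-10, x + 4, 0], [0, 0, x - 6], [-31, 1, 0]]).

Evaluating gives χ_A(x) = x^4 - 4x^3 - 44x^2 + 96x + 576 = (x - 6)^2(x + 4)^2.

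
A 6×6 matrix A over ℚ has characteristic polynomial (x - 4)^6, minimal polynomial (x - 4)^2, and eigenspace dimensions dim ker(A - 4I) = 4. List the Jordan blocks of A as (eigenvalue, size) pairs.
Jordan blocks: (4, 2), (4, 2), (4, 1), (4, 1)

λ = 4: algebraic multiplicity 6 (exponent in χ_A), largest block size 2 (exponent in m_A), 4 blocks (geometric multiplicity). These force block sizes [2, 2, 1, 1].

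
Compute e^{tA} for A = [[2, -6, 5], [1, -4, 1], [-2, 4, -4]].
e^{tA} = [[(4*t + 1)*e^{-2*t}, 2*t*(2*t - 3)*e^{-2*t}, t*(2*t + 5)*e^{-2*t}], [t*e^{-2*t}, (t^2 - 2*t + 1)*e^{-2*t}, t*(t + 2)*e^{-2*t}/2], [-2*t*e^{-2*t}, 2*t*(2 - t)*e^{-2*t}, (-t^2 - 2*t + 1)*e^{-2*t}]]

A has Jordan form J = [[-2, 1, 0], [0, -2, 1], [0, 0, -2]] with A = PJP^{-1}, so e^{tA} = P e^{tJ} P^{-1}.

For a Jordan block J_k(λ), e^{tJ_k(λ)} = e^{λt} · (I + tN + t^2 N^2/2! + ... + t^{k-1} N^{k-1}/(k-1)!) where N is the nilpotent superdiagonal part.

Assembling the blocks and conjugating back gives the entries of e^{tA} as shown above.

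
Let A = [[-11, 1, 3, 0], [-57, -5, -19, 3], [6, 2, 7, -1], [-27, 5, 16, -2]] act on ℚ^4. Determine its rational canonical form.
The invariant factors of A (the non-unit diagonal entries of the Smith normal form of xI - A over ℚ[x]) are x(x + 3)^2(x + 5), each dividing the next. The characteristic polynomial is their product, x(x + 3)^2(x + 5).

The rational canonical form is the block-diagonal matrix of companion matrices C(f_i):
R = [[0, 0, 0, 0], [1, 0, 0, -45], [0, 1, 0, -39], [0, 0, 1, -11]].

R = [[0, 0, 0, 0], [1, 0, 0, -45], [0, 1, 0, -39], [0, 0, 1, -11]]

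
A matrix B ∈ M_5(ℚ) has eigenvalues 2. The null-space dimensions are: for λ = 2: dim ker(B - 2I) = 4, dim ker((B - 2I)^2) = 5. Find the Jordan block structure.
Jordan blocks: (2, 2), (2, 1), (2, 1), (2, 1)

λ = 2: successive nullity increments [4, 1] count blocks of size ≥ k; block sizes are [2, 1, 1, 1].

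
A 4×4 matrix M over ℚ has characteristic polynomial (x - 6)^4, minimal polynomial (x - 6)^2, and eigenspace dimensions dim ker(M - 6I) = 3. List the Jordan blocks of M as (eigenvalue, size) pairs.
λ = 6: algebraic multiplicity 4 (exponent in χ_M), largest block size 2 (exponent in m_M), 3 blocks (geometric multiplicity). These force block sizes [2, 1, 1].

Jordan blocks: (6, 2), (6, 1), (6, 1)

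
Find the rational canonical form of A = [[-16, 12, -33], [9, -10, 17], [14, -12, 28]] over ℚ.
R = [[0, 0, -8], [1, 0, 10], [0, 1, 2]]

The invariant factors of A (the non-unit diagonal entries of the Smith normal form of xI - A over ℚ[x]) are (x - 4)(x^2 + 2x - 2), each dividing the next. The characteristic polynomial is their product, (x - 4)(x^2 + 2x - 2).

The rational canonical form is the block-diagonal matrix of companion matrices C(f_i):
R = [[0, 0, -8], [1, 0, 10], [0, 1, 2]].

Note the characteristic polynomial does not split into linear factors over ℚ, so A has no Jordan form over ℚ; the rational canonical form exists over any field.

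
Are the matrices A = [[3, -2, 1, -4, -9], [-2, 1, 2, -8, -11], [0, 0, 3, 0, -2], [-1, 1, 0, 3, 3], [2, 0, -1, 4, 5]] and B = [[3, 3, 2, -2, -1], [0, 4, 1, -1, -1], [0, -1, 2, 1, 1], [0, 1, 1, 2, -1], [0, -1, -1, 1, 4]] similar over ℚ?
No.

Both have characteristic polynomial (x - 3)^5, but the minimal polynomial of A is (x - 3)^3 while the minimal polynomial of B is (x - 3)^2. The minimal polynomial is a similarity invariant, so A and B are not similar.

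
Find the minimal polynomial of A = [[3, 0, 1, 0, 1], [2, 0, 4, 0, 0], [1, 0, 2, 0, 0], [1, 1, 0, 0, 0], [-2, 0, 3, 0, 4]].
The characteristic polynomial factors as x^2(x - 3)^3. The minimal polynomial is ∏(x - λ)^{k_λ} where k_λ is the size of the largest Jordan block at λ.

For λ = 0: rank(A) = 4, and the largest Jordan block has size 2 (the smallest k with rank(A^k) = rank(A^(k+1))).
For λ = 3: rank(A - 3I) = 4, and the largest Jordan block has size 3 (the smallest k with rank((A - 3I)^k) = rank((A - 3I)^(k+1))).

So m_A(x) = x^2(x - 3)^3.

m_A(x) = x^2(x - 3)^3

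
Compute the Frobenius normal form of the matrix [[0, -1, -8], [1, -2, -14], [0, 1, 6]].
R = [[0, 0, -2], [1, 0, -3], [0, 1, 4]]

The invariant factors of A (the non-unit diagonal entries of the Smith normal form of xI - A over ℚ[x]) are (x - 2)(x^2 - 2x - 1), each dividing the next. The characteristic polynomial is their product, (x - 2)(x^2 - 2x - 1).

The rational canonical form is the block-diagonal matrix of companion matrices C(f_i):
R = [[0, 0, -2], [1, 0, -3], [0, 1, 4]].

Note the characteristic polynomial does not split into linear factors over ℚ, so A has no Jordan form over ℚ; the rational canonical form exists over any field.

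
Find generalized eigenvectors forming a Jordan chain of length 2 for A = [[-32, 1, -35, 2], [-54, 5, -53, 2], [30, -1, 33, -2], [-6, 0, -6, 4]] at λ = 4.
v_1 = [[-1, -2, 1, 0]]^T, v_2 = [[-1, -1, 1, 0]]^T

We seek v_1 ∈ ker((A - 4I)^2) \ ker(A - 4I), then set v_{i+1} = (A - 4I) v_i.

One such chain is v_1 = [[-1, -2, 1, 0]]^T, v_2 = [[-1, -1, 1, 0]]^T. Check: (A - 4I) v_2 = [[0, 0, 0, 0]]^T = 0.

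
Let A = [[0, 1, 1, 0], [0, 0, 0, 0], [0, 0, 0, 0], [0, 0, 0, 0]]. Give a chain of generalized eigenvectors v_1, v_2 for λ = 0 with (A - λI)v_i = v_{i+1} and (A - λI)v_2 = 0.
v_1 = [[-1, 1, 0, 0]]^T, v_2 = [[1, 0, 0, 0]]^T

We seek v_1 ∈ ker(A^2) \ ker(A), then set v_{i+1} = A v_i.

One such chain is v_1 = [[-1, 1, 0, 0]]^T, v_2 = [[1, 0, 0, 0]]^T. Check: A v_2 = [[0, 0, 0, 0]]^T = 0.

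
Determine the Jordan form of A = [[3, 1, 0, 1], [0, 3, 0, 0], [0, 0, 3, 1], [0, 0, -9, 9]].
J = [[3, 1, 0, 0], [0, 3, 0, 0], [0, 0, 6, 1], [0, 0, 0, 6]]

The characteristic polynomial is det(xI - A) = (x - 6)^2(x - 3)^2, so the eigenvalues are 3 (algebraic multiplicity 2), 6 (algebraic multiplicity 2).

For λ = 3: rank(A - 3I) = 3, rank((A - 3I)^2) = 2. The eigenspace has dimension 4 - 3 = 1, so there is 1 Jordan block; the rank sequence gives block sizes [2].

For λ = 6: rank(A - 6I) = 3, rank((A - 6I)^2) = 2. The eigenspace has dimension 4 - 3 = 1, so there is 1 Jordan block; the rank sequence gives block sizes [2].

Assembling the blocks gives the Jordan form J above.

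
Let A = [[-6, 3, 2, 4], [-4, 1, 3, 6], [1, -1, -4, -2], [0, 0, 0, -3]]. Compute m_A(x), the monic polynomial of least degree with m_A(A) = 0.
The characteristic polynomial factors as (x + 3)^4. The minimal polynomial is ∏(x - λ)^{k_λ} where k_λ is the size of the largest Jordan block at λ.

For λ = -3: rank(A + 3I) = 2, and the largest Jordan block has size 3 (the smallest k with rank((A + 3I)^k) = rank((A + 3I)^(k+1))).

So m_A(x) = (x + 3)^3.

m_A(x) = (x + 3)^3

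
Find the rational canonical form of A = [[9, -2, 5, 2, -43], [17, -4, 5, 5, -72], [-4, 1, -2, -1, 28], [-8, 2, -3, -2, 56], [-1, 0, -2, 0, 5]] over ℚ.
R = [[0, 0, 0, 0, 18], [1, 0, 0, 0, -33], [0, 1, 0, 0, 32], [0, 0, 1, 0, -18], [0, 0, 0, 1, 6]]

The invariant factors of A (the non-unit diagonal entries of the Smith normal form of xI - A over ℚ[x]) are (x - 2)(x^2 - 2x + 3)^2, each dividing the next. The characteristic polynomial is their product, (x - 2)(x^2 - 2x + 3)^2.

The rational canonical form is the block-diagonal matrix of companion matrices C(f_i):
R = [[0, 0, 0, 0, 18], [1, 0, 0, 0, -33], [0, 1, 0, 0, 32], [0, 0, 1, 0, -18], [0, 0, 0, 1, 6]].

Note the characteristic polynomial does not split into linear factors over ℚ, so A has no Jordan form over ℚ; the rational canonical form exists over any field.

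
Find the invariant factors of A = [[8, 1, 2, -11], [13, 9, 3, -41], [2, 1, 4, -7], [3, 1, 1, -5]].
The Jordan structure of A has elementary divisors (x - 4)^2, (x - 4)^2. Arranging the block sizes at each eigenvalue in decreasing order and taking row products gives the invariant factors.

Invariant factors (smallest first, each dividing the next): (x - 4)^2, (x - 4)^2.

Check: the last factor (x - 4)^2 is the minimal polynomial, and the product (x - 4)^4 is the characteristic polynomial.

(x - 4)^2, (x - 4)^2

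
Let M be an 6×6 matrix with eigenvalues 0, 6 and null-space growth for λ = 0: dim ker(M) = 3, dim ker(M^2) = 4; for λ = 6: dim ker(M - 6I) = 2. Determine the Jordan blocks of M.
Jordan blocks: (0, 2), (0, 1), (0, 1), (6, 1), (6, 1)

λ = 0: successive nullity increments [3, 1] count blocks of size ≥ k; block sizes are [2, 1, 1].
λ = 6: successive nullity increments [2] count blocks of size ≥ k; block sizes are [1, 1].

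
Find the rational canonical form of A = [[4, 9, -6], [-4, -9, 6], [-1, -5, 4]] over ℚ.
R = [[0, 0, 0], [1, 0, -4], [0, 1, -1]]

The invariant factors of A (the non-unit diagonal entries of the Smith normal form of xI - A over ℚ[x]) are x(x^2 + x + 4), each dividing the next. The characteristic polynomial is their product, x(x^2 + x + 4).

The rational canonical form is the block-diagonal matrix of companion matrices C(f_i):
R = [[0, 0, 0], [1, 0, -4], [0, 1, -1]].

Note the characteristic polynomial does not split into linear factors over ℚ, so A has no Jordan form over ℚ; the rational canonical form exists over any field.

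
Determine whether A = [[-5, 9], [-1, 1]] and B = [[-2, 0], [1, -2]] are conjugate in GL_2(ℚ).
Yes.

Two matrices over a field are similar if and only if they have the same invariant factors.

Both A and B have characteristic polynomial (x + 2)^2 and minimal polynomial (x + 2)^2. Computing further, both have invariant factors (x + 2)^2. Hence A and B are similar.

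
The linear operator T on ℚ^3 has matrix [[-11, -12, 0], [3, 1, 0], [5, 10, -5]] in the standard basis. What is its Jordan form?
The characteristic polynomial is det(xI - A) = (x + 5)^3, so the eigenvalues are -5 (algebraic multiplicity 3).

For λ = -5: rank(A + 5I) = 1, rank((A + 5I)^2) = 0. The eigenspace has dimension 3 - 1 = 2, so there are 2 Jordan blocks; the rank sequence gives block sizes [2, 1].

Assembling the blocks gives the Jordan form J above.

J = [[-5, 1, 0], [0, -5, 0], [0, 0, -5]]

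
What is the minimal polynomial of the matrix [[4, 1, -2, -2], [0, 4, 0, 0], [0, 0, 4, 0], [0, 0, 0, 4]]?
The characteristic polynomial factors as (x - 4)^4. The minimal polynomial is ∏(x - λ)^{k_λ} where k_λ is the size of the largest Jordan block at λ.

For λ = 4: rank(A - 4I) = 1, and the largest Jordan block has size 2 (the smallest k with rank((A - 4I)^k) = rank((A - 4I)^(k+1))).

So m_A(x) = (x - 4)^2.

m_A(x) = (x - 4)^2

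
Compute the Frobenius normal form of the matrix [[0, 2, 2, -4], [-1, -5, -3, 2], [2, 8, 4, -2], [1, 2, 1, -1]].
The invariant factors of A (the non-unit diagonal entries of the Smith normal form of xI - A over ℚ[x]) are x^2 + x + 2, x^2 + x + 2, each dividing the next. The characteristic polynomial is their product, (x^2 + x + 2)^2.

The rational canonical form is the block-diagonal matrix of companion matrices C(f_i):
R = [[0, -2, 0, 0], [1, -1, 0, 0], [0, 0, 0, -2], [0, 0, 1, -1]].

Note the characteristic polynomial does not split into linear factors over ℚ, so A has no Jordan form over ℚ; the rational canonical form exists over any field.

R = [[0, -2, 0, 0], [1, -1, 0, 0], [0, 0, 0, -2], [0, 0, 1, -1]]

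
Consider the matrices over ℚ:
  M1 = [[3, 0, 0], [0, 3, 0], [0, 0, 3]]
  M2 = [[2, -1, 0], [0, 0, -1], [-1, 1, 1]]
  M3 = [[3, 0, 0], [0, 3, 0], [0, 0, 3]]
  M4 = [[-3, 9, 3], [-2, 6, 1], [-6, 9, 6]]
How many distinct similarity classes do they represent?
3 classes: {M1, M3}, {M2}, {M4}

Characteristic polynomials: χ_{M1} = (x - 3)^3, χ_{M2} = (x - 1)^3, χ_{M3} = (x - 3)^3, χ_{M4} = (x - 3)^3.

{M1, M3}: invariant factors x - 3, x - 3, x - 3.

{M2}: invariant factors (x - 1)^3.

{M4}: invariant factors x - 3, (x - 3)^2.

Matrices are similar if and only if their invariant-factor lists agree; the partition into similarity classes is {M1, M3}, {M2}, {M4}.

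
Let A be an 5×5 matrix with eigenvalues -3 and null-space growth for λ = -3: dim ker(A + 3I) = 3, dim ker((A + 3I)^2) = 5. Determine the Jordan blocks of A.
λ = -3: successive nullity increments [3, 2] count blocks of size ≥ k; block sizes are [2, 2, 1].

Jordan blocks: (-3, 2), (-3, 2), (-3, 1)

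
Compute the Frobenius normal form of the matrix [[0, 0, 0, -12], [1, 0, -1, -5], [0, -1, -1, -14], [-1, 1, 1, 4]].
R = [[0, 0, 0, -12], [1, 0, 0, 10], [0, 1, 0, -2], [0, 0, 1, 3]]

The invariant factors of A (the non-unit diagonal entries of the Smith normal form of xI - A over ℚ[x]) are (x - 3)(x^3 + 2x - 4), each dividing the next. The characteristic polynomial is their product, (x - 3)(x^3 + 2x - 4).

The rational canonical form is the block-diagonal matrix of companion matrices C(f_i):
R = [[0, 0, 0, -12], [1, 0, 0, 10], [0, 1, 0, -2], [0, 0, 1, 3]].

Note the characteristic polynomial does not split into linear factors over ℚ, so A has no Jordan form over ℚ; the rational canonical form exists over any field.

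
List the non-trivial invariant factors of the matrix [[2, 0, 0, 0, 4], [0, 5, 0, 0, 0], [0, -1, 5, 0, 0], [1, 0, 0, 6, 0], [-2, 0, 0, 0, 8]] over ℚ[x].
The Jordan structure of A has elementary divisors (x - 4), (x - 5)^2, (x - 6)^2. Arranging the block sizes at each eigenvalue in decreasing order and taking row products gives the invariant factors.

Invariant factors (smallest first, each dividing the next): (x - 6)^2(x - 5)^2(x - 4).

Check: the last factor (x - 6)^2(x - 5)^2(x - 4) is the minimal polynomial, and the product (x - 6)^2(x - 5)^2(x - 4) is the characteristic polynomial.

(x - 6)^2(x - 5)^2(x - 4)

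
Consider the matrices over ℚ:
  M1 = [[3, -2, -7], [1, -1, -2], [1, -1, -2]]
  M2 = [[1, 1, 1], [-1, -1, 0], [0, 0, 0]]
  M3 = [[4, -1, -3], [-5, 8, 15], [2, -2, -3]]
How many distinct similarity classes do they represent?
Characteristic polynomials: χ_{M1} = x^3, χ_{M2} = x^3, χ_{M3} = (x - 3)^3.

{M1, M2}: invariant factors x^3.

{M3}: invariant factors x - 3, (x - 3)^2.

Matrices are similar if and only if their invariant-factor lists agree; the partition into similarity classes is {M1, M2}, {M3}.

2 classes: {M1, M2}, {M3}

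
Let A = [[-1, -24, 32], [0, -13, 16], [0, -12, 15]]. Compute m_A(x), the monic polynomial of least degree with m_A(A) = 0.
m_A(x) = (x - 3)(x + 1)

The characteristic polynomial factors as (x - 3)(x + 1)^2. The minimal polynomial is ∏(x - λ)^{k_λ} where k_λ is the size of the largest Jordan block at λ.

For λ = -1: rank(A + I) = 1, and the largest Jordan block has size 1 (the smallest k with rank((A + I)^k) = rank((A + I)^(k+1))).
For λ = 3: rank(A - 3I) = 2, and the largest Jordan block has size 1 (the smallest k with rank((A - 3I)^k) = rank((A - 3I)^(k+1))).

So m_A(x) = (x - 3)(x + 1).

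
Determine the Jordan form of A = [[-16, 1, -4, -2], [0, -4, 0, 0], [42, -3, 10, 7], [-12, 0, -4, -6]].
The characteristic polynomial is det(xI - A) = (x + 4)^4, so the eigenvalues are -4 (algebraic multiplicity 4).

For λ = -4: rank(A + 4I) = 2, rank((A + 4I)^2) = 0. The eigenspace has dimension 4 - 2 = 2, so there are 2 Jordan blocks; the rank sequence gives block sizes [2, 2].

Assembling the blocks gives the Jordan form J above.

J = [[-4, 1, 0, 0], [0, -4, 0, 0], [0, 0, -4, 1], [0, 0, 0, -4]]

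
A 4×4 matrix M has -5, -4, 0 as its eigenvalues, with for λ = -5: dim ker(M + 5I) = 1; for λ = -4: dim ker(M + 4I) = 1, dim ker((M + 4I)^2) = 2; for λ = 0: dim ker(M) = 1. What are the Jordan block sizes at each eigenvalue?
λ = -5: successive nullity increments [1] count blocks of size ≥ k; block sizes are [1].
λ = -4: successive nullity increments [1, 1] count blocks of size ≥ k; block sizes are [2].
λ = 0: successive nullity increments [1] count blocks of size ≥ k; block sizes are [1].

Jordan blocks: (-5, 1), (-4, 2), (0, 1)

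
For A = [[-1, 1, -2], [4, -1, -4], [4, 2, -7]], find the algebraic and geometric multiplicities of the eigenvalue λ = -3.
The characteristic polynomial is (x + 3)^3, so the factor x + 3 appears with exponent 3: the algebraic multiplicity is 3.

rank(A + 3I) = 1, so the eigenspace has dimension 3 - 1 = 2: the geometric multiplicity is 2.

Since 2 < 3, A is not diagonalizable.

algebraic multiplicity 3, geometric multiplicity 2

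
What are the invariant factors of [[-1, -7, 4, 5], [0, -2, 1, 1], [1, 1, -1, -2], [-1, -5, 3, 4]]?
The Jordan structure of A has elementary divisors x^2, x^2. Arranging the block sizes at each eigenvalue in decreasing order and taking row products gives the invariant factors.

Invariant factors (smallest first, each dividing the next): x^2, x^2.

Check: the last factor x^2 is the minimal polynomial, and the product x^4 is the characteristic polynomial.

x^2, x^2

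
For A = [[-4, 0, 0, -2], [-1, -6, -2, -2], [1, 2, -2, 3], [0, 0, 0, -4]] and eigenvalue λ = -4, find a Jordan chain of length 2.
We seek v_1 ∈ ker((A + 4I)^2) \ ker(A + 4I), then set v_{i+1} = (A + 4I) v_i.

One such chain is v_1 = [[5, 5, -7, 0]]^T, v_2 = [[0, -1, 1, 0]]^T. Check: (A + 4I) v_2 = [[0, 0, 0, 0]]^T = 0.

v_1 = [[5, 5, -7, 0]]^T, v_2 = [[0, -1, 1, 0]]^T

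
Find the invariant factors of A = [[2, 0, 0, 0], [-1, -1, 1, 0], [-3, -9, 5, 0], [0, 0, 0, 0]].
The Jordan structure of A has elementary divisors x, (x - 2)^2, (x - 2). Arranging the block sizes at each eigenvalue in decreasing order and taking row products gives the invariant factors.

Invariant factors (smallest first, each dividing the next): x - 2, x(x - 2)^2.

Check: the last factor x(x - 2)^2 is the minimal polynomial, and the product x(x - 2)^3 is the characteristic polynomial.

x - 2, x(x - 2)^2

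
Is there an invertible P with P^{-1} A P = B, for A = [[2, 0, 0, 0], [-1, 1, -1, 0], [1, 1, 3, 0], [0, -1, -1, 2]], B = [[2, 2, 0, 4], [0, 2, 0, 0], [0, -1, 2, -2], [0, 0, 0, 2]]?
No.

Both have characteristic polynomial (x - 2)^4 and minimal polynomial (x - 2)^2. But rank(A - 2I) = 2 for A while rank(B - 2I) = 1 for B, so the number of Jordan blocks at λ = 2 differs. A and B are not similar.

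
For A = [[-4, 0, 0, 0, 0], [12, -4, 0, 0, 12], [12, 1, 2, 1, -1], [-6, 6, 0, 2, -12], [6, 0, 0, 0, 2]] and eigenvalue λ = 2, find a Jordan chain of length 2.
We seek v_1 ∈ ker((A - 2I)^2) \ ker(A - 2I), then set v_{i+1} = (A - 2I) v_i.

One such chain is v_1 = [[0, 0, 0, 1, 0]]^T, v_2 = [[0, 0, 1, 0, 0]]^T. Check: (A - 2I) v_2 = [[0, 0, 0, 0, 0]]^T = 0.

v_1 = [[0, 0, 0, 1, 0]]^T, v_2 = [[0, 0, 1, 0, 0]]^T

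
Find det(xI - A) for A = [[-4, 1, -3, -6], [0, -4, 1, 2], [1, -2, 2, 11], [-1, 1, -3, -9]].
χ_A(x) = (x + 3)(x + 4)^3

xI - A = [[x + 4, -1, 3, 6], [0, x + 4, -1, -2], [-1, 2, x - 2, -11], [1, -1, 3, x + 9]].

Expanding det(xI - A) along the first row:
det(xI - A) = + (x + 4)·det([[x + 4, -1, -2], [2, x - 2, -11], [-1, 3, x + 9]]) - (-1)·det([[0, -1, -2], [-1, x - 2, -11], [1, 3, x + 9]]) + (3)·det([[0, x + 4, -2], [-1, 2, -11], [1, -1, x + 9]]) - (6)·det([[0, x + 4, -1], [-1, 2, x - 2], [1, -1, 3]]).

Evaluating gives χ_A(x) = x^4 + 15x^3 + 84x^2 + 208x + 192 = (x + 3)(x + 4)^3.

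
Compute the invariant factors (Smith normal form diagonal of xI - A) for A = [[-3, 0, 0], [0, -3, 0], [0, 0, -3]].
The Jordan structure of A has elementary divisors (x + 3), (x + 3), (x + 3). Arranging the block sizes at each eigenvalue in decreasing order and taking row products gives the invariant factors.

Invariant factors (smallest first, each dividing the next): x + 3, x + 3, x + 3.

Check: the last factor x + 3 is the minimal polynomial, and the product (x + 3)^3 is the characteristic polynomial.

x + 3, x + 3, x + 3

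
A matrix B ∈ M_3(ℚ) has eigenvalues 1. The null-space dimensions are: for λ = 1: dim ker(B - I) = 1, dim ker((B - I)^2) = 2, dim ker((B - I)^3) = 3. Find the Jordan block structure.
Jordan blocks: (1, 3)

λ = 1: successive nullity increments [1, 1, 1] count blocks of size ≥ k; block sizes are [3].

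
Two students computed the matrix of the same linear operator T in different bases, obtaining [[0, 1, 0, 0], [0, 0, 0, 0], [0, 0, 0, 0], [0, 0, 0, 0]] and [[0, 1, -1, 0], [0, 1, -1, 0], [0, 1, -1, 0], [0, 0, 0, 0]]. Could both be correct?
Yes.

Two matrices over a field are similar if and only if they have the same invariant factors.

Both A and B have characteristic polynomial x^4 and minimal polynomial x^2. Computing further, both have invariant factors x, x, x^2. Hence A and B are similar.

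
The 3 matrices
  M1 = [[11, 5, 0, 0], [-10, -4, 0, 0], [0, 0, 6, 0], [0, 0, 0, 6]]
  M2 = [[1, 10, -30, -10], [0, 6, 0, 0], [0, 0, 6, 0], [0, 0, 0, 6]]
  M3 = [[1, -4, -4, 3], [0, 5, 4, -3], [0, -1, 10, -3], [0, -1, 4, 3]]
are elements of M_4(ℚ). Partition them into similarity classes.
Characteristic polynomials: χ_{M1} = (x - 6)^3(x - 1), χ_{M2} = (x - 6)^3(x - 1), χ_{M3} = (x - 6)^3(x - 1).

{M1, M2}: invariant factors x - 6, x - 6, (x - 6)(x - 1).

{M3}: invariant factors x - 6, (x - 6)^2(x - 1).

Matrices are similar if and only if their invariant-factor lists agree; the partition into similarity classes is {M1, M2}, {M3}.

2 classes: {M1, M2}, {M3}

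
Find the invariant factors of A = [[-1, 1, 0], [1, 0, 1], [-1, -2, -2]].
The Jordan structure of A has elementary divisors (x + 1)^3. Arranging the block sizes at each eigenvalue in decreasing order and taking row products gives the invariant factors.

Invariant factors (smallest first, each dividing the next): (x + 1)^3.

Check: the last factor (x + 1)^3 is the minimal polynomial, and the product (x + 1)^3 is the characteristic polynomial.

(x + 1)^3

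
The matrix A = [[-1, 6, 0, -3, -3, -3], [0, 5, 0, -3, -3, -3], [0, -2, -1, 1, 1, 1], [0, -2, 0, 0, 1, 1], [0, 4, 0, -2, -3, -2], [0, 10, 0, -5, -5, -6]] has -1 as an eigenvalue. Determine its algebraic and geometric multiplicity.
algebraic multiplicity 6, geometric multiplicity 5

The characteristic polynomial is (x + 1)^6, so the factor x + 1 appears with exponent 6: the algebraic multiplicity is 6.

rank(A + I) = 1, so the eigenspace has dimension 6 - 1 = 5: the geometric multiplicity is 5.

Since 5 < 6, A is not diagonalizable.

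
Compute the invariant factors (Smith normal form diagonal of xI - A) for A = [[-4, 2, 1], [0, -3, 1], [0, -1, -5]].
(x + 4)^3

The Jordan structure of A has elementary divisors (x + 4)^3. Arranging the block sizes at each eigenvalue in decreasing order and taking row products gives the invariant factors.

Invariant factors (smallest first, each dividing the next): (x + 4)^3.

Check: the last factor (x + 4)^3 is the minimal polynomial, and the product (x + 4)^3 is the characteristic polynomial.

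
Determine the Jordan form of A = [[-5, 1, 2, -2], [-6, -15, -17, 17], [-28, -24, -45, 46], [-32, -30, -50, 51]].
J = [[-5, 1, 0, 0], [0, -5, 1, 0], [0, 0, -5, 0], [0, 0, 0, 1]]

The characteristic polynomial is det(xI - A) = (x - 1)(x + 5)^3, so the eigenvalues are -5 (algebraic multiplicity 3), 1 (algebraic multiplicity 1).

For λ = -5: rank(A + 5I) = 3, rank((A + 5I)^2) = 2, rank((A + 5I)^3) = 1. The eigenspace has dimension 4 - 3 = 1, so there is 1 Jordan block; the rank sequence gives block sizes [3].

For λ = 1: algebraic multiplicity 1 gives one 1×1 block.

Assembling the blocks gives the Jordan form J above.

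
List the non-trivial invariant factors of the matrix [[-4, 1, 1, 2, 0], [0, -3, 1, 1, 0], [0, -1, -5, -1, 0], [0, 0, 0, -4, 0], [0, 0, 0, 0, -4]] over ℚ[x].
The Jordan structure of A has elementary divisors (x + 4)^2, (x + 4)^2, (x + 4). Arranging the block sizes at each eigenvalue in decreasing order and taking row products gives the invariant factors.

Invariant factors (smallest first, each dividing the next): x + 4, (x + 4)^2, (x + 4)^2.

Check: the last factor (x + 4)^2 is the minimal polynomial, and the product (x + 4)^5 is the characteristic polynomial.

x + 4, (x + 4)^2, (x + 4)^2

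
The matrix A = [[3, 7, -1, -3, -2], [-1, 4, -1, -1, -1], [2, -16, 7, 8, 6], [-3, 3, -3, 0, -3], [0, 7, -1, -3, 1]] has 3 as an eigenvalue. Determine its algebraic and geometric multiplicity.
The characteristic polynomial is (x - 3)^5, so the factor x - 3 appears with exponent 5: the algebraic multiplicity is 5.

rank(A - 3I) = 2, so the eigenspace has dimension 5 - 2 = 3: the geometric multiplicity is 3.

Since 3 < 5, A is not diagonalizable.

algebraic multiplicity 5, geometric multiplicity 3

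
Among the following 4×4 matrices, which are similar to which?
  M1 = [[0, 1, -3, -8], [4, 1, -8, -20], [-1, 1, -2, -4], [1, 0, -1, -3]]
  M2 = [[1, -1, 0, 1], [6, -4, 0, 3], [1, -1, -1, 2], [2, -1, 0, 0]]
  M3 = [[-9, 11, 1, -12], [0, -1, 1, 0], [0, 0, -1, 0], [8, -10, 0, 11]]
2 classes: {M1, M2}, {M3}

Characteristic polynomials: χ_{M1} = (x + 1)^4, χ_{M2} = (x + 1)^4, χ_{M3} = (x - 3)(x + 1)^3.

{M1, M2}: invariant factors (x + 1)^2, (x + 1)^2.

{M3}: invariant factors (x - 3)(x + 1)^3.

Matrices are similar if and only if their invariant-factor lists agree; the partition into similarity classes is {M1, M2}, {M3}.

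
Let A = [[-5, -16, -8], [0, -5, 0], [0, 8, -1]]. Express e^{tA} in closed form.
A has Jordan form J = [[-5, 0, 0], [0, -5, 0], [0, 0, -1]] with A = PJP^{-1}, so e^{tA} = P e^{tJ} P^{-1}.

For a Jordan block J_k(λ), e^{tJ_k(λ)} = e^{λt} · (I + tN + t^2 N^2/2! + ... + t^{k-1} N^{k-1}/(k-1)!) where N is the nilpotent superdiagonal part.

Assembling the blocks and conjugating back gives the entries of e^{tA} as shown above.

e^{tA} = [[e^{-5*t}, -4*e^{-t} + 4*e^{-5*t}, -2*e^{-t} + 2*e^{-5*t}], [0, e^{-5*t}, 0], [0, 2*e^{-t} - 2*e^{-5*t}, e^{-t}]]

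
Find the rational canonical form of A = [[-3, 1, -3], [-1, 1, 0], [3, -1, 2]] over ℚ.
The invariant factors of A (the non-unit diagonal entries of the Smith normal form of xI - A over ℚ[x]) are x^3 + 3x - 2, each dividing the next. The characteristic polynomial is their product, x^3 + 3x - 2.

The rational canonical form is the block-diagonal matrix of companion matrices C(f_i):
R = [[0, 0, 2], [1, 0, -3], [0, 1, 0]].

Note the characteristic polynomial does not split into linear factors over ℚ, so A has no Jordan form over ℚ; the rational canonical form exists over any field.

R = [[0, 0, 2], [1, 0, -3], [0, 1, 0]]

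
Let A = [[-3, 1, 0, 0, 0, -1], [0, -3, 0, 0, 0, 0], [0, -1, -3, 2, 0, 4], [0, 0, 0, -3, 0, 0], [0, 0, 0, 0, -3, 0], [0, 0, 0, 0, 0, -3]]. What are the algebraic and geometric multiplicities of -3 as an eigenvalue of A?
The characteristic polynomial is (x + 3)^6, so the factor x + 3 appears with exponent 6: the algebraic multiplicity is 6.

rank(A + 3I) = 2, so the eigenspace has dimension 6 - 2 = 4: the geometric multiplicity is 4.

Since 4 < 6, A is not diagonalizable.

algebraic multiplicity 6, geometric multiplicity 4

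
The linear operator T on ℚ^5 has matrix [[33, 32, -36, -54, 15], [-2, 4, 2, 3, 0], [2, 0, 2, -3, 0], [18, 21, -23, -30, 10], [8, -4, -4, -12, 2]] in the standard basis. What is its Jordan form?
J = [[-3, 0, 0, 0, 0], [0, 2, 0, 0, 0], [0, 0, 4, 1, 0], [0, 0, 0, 4, 1], [0, 0, 0, 0, 4]]

The characteristic polynomial is det(xI - A) = (x - 4)^3(x - 2)(x + 3), so the eigenvalues are -3 (algebraic multiplicity 1), 2 (algebraic multiplicity 1), 4 (algebraic multiplicity 3).

For λ = -3: algebraic multiplicity 1 gives one 1×1 block.

For λ = 2: algebraic multiplicity 1 gives one 1×1 block.

For λ = 4: rank(A - 4I) = 4, rank((A - 4I)^2) = 3, rank((A - 4I)^3) = 2. The eigenspace has dimension 5 - 4 = 1, so there is 1 Jordan block; the rank sequence gives block sizes [3].

Assembling the blocks gives the Jordan form J above.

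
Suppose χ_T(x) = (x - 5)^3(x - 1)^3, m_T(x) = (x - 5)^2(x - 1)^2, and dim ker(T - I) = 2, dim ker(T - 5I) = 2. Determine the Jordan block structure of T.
Jordan blocks: (1, 2), (1, 1), (5, 2), (5, 1)

λ = 1: algebraic multiplicity 3 (exponent in χ_T), largest block size 2 (exponent in m_T), 2 blocks (geometric multiplicity). These force block sizes [2, 1].
λ = 5: algebraic multiplicity 3 (exponent in χ_T), largest block size 2 (exponent in m_T), 2 blocks (geometric multiplicity). These force block sizes [2, 1].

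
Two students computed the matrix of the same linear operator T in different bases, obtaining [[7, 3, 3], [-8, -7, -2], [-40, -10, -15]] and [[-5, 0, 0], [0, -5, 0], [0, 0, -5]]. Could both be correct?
No.

Both have characteristic polynomial (x + 5)^3, but the minimal polynomial of A is (x + 5)^2 while the minimal polynomial of B is x + 5. The minimal polynomial is a similarity invariant, so A and B are not similar.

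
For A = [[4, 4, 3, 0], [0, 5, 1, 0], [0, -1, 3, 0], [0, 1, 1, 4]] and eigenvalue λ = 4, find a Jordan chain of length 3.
We seek v_1 ∈ ker((A - 4I)^3) \ ker((A - 4I)^2), then set v_{i+1} = (A - 4I) v_i.

One such chain is v_1 = [[-3, 0, 1, -1]]^T, v_2 = [[3, 1, -1, 1]]^T, v_3 = [[1, 0, 0, 0]]^T. Check: (A - 4I) v_3 = [[0, 0, 0, 0]]^T = 0.

v_1 = [[-3, 0, 1, -1]]^T, v_2 = [[3, 1, -1, 1]]^T, v_3 = [[1, 0, 0, 0]]^T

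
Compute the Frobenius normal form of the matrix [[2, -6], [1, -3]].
The invariant factors of A (the non-unit diagonal entries of the Smith normal form of xI - A over ℚ[x]) are x(x + 1), each dividing the next. The characteristic polynomial is their product, x(x + 1).

The rational canonical form is the block-diagonal matrix of companion matrices C(f_i):
R = [[0, 0], [1, -1]].

R = [[0, 0], [1, -1]]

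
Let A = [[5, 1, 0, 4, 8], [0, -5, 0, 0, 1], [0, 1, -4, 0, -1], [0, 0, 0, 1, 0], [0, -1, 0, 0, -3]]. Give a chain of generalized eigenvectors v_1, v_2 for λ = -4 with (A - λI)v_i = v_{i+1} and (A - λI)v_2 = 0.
We seek v_1 ∈ ker((A + 4I)^2) \ ker(A + 4I), then set v_{i+1} = (A + 4I) v_i.

One such chain is v_1 = [[0, 1, -2, 0, 0]]^T, v_2 = [[1, -1, 1, 0, -1]]^T. Check: (A + 4I) v_2 = [[0, 0, 0, 0, 0]]^T = 0.

v_1 = [[0, 1, -2, 0, 0]]^T, v_2 = [[1, -1, 1, 0, -1]]^T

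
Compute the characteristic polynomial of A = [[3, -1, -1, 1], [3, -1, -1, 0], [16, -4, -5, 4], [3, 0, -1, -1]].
χ_A(x) = (x + 1)^4

xI - A = [[x - 3, 1, 1, -1], [-3, x + 1, 1, 0], [-16, 4, x + 5, -4], [-3, 0, 1, x + 1]].

Expanding det(xI - A) along the first row:
det(xI - A) = + (x - 3)·det([[x + 1, 1, 0], [4, x + 5, -4], [0, 1, x + 1]]) - (1)·det([[-3, 1, 0], [-16, x + 5, -4], [-3, 1, x + 1]]) + (1)·det([[-3, x + 1, 0], [-16, 4, -4], [-3, 0, x + 1]]) - (-1)·det([[-3, x + 1, 1], [-16, 4, x + 5], [-3, 0, 1]]).

Evaluating gives χ_A(x) = x^4 + 4x^3 + 6x^2 + 4x + 1 = (x + 1)^4.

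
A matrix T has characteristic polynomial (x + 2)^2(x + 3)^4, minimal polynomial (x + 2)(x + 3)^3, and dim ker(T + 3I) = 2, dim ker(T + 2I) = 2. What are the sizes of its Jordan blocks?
Jordan blocks: (-3, 3), (-3, 1), (-2, 1), (-2, 1)

λ = -3: algebraic multiplicity 4 (exponent in χ_T), largest block size 3 (exponent in m_T), 2 blocks (geometric multiplicity). These force block sizes [3, 1].
λ = -2: algebraic multiplicity 2 (exponent in χ_T), largest block size 1 (exponent in m_T), 2 blocks (geometric multiplicity). These force block sizes [1, 1].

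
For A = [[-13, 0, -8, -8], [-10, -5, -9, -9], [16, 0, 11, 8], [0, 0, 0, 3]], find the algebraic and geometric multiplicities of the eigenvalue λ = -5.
algebraic multiplicity 2, geometric multiplicity 1

The characteristic polynomial is (x - 3)^2(x + 5)^2, so the factor x + 5 appears with exponent 2: the algebraic multiplicity is 2.

rank(A + 5I) = 3, so the eigenspace has dimension 4 - 3 = 1: the geometric multiplicity is 1.

Since 1 < 2, A is not diagonalizable.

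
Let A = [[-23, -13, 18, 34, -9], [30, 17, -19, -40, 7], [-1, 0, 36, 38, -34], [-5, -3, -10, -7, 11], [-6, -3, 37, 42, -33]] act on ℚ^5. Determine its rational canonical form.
The invariant factors of A (the non-unit diagonal entries of the Smith normal form of xI - A over ℚ[x]) are x^3(x + 5)^2, each dividing the next. The characteristic polynomial is their product, x^3(x + 5)^2.

The rational canonical form is the block-diagonal matrix of companion matrices C(f_i):
R = [[0, 0, 0, 0, 0], [1, 0, 0, 0, 0], [0, 1, 0, 0, 0], [0, 0, 1, 0, -25], [0, 0, 0, 1, -10]].

R = [[0, 0, 0, 0, 0], [1, 0, 0, 0, 0], [0, 1, 0, 0, 0], [0, 0, 1, 0, -25], [0, 0, 0, 1, -10]]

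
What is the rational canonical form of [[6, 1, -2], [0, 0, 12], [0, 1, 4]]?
R = [[6, 0, 0], [0, 0, 12], [0, 1, 4]]

The invariant factors of A (the non-unit diagonal entries of the Smith normal form of xI - A over ℚ[x]) are x - 6, (x - 6)(x + 2), each dividing the next. The characteristic polynomial is their product, (x - 6)^2(x + 2).

The rational canonical form is the block-diagonal matrix of companion matrices C(f_i):
R = [[6, 0, 0], [0, 0, 12], [0, 1, 4]].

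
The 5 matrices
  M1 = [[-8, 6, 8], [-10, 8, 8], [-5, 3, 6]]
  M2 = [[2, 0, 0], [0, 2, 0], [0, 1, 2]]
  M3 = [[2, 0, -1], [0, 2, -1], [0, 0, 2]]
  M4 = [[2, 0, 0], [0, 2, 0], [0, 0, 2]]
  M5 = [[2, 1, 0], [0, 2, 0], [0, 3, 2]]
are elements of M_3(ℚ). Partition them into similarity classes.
Characteristic polynomials: χ_{M1} = (x - 2)^3, χ_{M2} = (x - 2)^3, χ_{M3} = (x - 2)^3, χ_{M4} = (x - 2)^3, χ_{M5} = (x - 2)^3.

{M1, M2, M3, M5}: invariant factors x - 2, (x - 2)^2.

{M4}: invariant factors x - 2, x - 2, x - 2.

Matrices are similar if and only if their invariant-factor lists agree; the partition into similarity classes is {M1, M2, M3, M5}, {M4}.

2 classes: {M1, M2, M3, M5}, {M4}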